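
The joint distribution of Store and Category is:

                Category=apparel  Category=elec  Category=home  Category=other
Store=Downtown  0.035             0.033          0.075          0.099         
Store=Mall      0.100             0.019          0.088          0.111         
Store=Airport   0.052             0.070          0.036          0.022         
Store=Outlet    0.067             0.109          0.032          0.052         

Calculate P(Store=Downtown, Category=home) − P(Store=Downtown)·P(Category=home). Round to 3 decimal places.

P(Store=Downtown) = 0.035 + 0.033 + 0.075 + 0.099 = 0.242.
P(Category=home) = 0.075 + 0.088 + 0.036 + 0.032 = 0.231.
P(Store=Downtown, Category=home) − P(Store=Downtown)P(Category=home) = 0.075 − 0.242×0.231 = 0.019.

0.019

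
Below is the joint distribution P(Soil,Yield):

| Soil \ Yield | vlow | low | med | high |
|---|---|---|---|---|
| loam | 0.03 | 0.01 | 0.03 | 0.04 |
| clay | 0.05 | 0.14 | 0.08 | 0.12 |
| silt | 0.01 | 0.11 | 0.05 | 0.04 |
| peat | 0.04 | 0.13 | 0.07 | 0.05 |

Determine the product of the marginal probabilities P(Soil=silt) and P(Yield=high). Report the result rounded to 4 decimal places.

P(Soil=silt) = 0.01 + 0.11 + 0.05 + 0.04 = 0.21.
P(Yield=high) = 0.04 + 0.12 + 0.04 + 0.05 = 0.25.
Product: 0.21 × 0.25 = 0.0525.

0.0525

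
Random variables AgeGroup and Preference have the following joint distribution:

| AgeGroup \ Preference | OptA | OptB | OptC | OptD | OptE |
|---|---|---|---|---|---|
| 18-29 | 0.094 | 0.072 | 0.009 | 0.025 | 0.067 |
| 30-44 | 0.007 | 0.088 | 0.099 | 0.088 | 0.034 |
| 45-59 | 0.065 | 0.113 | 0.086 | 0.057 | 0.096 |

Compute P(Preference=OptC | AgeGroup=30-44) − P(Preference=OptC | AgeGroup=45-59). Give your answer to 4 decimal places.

0.1071

P(AgeGroup=30-44) = 0.007 + 0.088 + 0.099 + 0.088 + 0.034 = 0.316; P(Preference=OptC | AgeGroup=30-44) = 0.099/0.316 = 0.31329.
P(AgeGroup=45-59) = 0.065 + 0.113 + 0.086 + 0.057 + 0.096 = 0.417; P(Preference=OptC | AgeGroup=45-59) = 0.086/0.417 = 0.20624.
Difference = 0.1071.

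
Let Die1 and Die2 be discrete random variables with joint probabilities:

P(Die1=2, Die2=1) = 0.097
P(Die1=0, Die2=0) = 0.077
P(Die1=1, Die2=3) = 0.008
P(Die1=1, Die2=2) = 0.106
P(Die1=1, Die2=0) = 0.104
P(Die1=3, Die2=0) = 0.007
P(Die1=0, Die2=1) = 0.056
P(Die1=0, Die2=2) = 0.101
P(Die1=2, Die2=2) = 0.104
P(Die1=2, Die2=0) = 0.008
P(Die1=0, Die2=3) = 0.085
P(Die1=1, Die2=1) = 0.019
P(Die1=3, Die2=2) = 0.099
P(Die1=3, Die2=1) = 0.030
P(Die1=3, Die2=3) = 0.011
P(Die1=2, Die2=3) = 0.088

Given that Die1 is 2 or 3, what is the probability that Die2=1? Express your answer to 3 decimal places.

0.286

P(Die1=2) = 0.008 + 0.097 + 0.104 + 0.088 = 0.297.
P(Die1=3) = 0.007 + 0.030 + 0.099 + 0.011 = 0.147.
P(Die1 ∈ {2, 3}) = 0.297 + 0.147 = 0.444; P(Die2=1, Die1 ∈ {2, 3}) = 0.097 + 0.030 = 0.127.
P(Die2=1 | Die1 ∈ {2, 3}) = 0.127/0.444 = 0.286.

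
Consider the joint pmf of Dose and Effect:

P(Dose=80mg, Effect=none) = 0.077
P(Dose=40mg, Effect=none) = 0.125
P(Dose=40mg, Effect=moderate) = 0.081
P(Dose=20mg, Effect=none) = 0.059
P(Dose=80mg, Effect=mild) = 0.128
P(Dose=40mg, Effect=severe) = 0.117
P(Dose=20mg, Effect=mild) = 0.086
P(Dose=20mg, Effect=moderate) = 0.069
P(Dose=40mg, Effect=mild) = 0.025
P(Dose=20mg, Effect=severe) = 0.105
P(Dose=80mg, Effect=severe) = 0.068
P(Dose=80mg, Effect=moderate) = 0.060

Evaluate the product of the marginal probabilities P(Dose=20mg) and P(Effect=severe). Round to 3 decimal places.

P(Dose=20mg) = 0.059 + 0.086 + 0.069 + 0.105 = 0.319.
P(Effect=severe) = 0.105 + 0.117 + 0.068 = 0.290.
Product: 0.319 × 0.290 = 0.093.

0.093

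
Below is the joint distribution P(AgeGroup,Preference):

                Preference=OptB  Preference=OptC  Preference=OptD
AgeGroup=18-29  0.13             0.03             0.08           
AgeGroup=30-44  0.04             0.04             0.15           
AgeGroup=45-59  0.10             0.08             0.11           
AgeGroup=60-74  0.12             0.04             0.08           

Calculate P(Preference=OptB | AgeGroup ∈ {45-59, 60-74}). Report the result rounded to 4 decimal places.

P(AgeGroup=45-59) = 0.10 + 0.08 + 0.11 = 0.29.
P(AgeGroup=60-74) = 0.12 + 0.04 + 0.08 = 0.24.
P(AgeGroup ∈ {45-59, 60-74}) = 0.29 + 0.24 = 0.53; P(Preference=OptB, AgeGroup ∈ {45-59, 60-74}) = 0.10 + 0.12 = 0.22.
P(Preference=OptB | AgeGroup ∈ {45-59, 60-74}) = 0.22/0.53 = 0.4151.

0.4151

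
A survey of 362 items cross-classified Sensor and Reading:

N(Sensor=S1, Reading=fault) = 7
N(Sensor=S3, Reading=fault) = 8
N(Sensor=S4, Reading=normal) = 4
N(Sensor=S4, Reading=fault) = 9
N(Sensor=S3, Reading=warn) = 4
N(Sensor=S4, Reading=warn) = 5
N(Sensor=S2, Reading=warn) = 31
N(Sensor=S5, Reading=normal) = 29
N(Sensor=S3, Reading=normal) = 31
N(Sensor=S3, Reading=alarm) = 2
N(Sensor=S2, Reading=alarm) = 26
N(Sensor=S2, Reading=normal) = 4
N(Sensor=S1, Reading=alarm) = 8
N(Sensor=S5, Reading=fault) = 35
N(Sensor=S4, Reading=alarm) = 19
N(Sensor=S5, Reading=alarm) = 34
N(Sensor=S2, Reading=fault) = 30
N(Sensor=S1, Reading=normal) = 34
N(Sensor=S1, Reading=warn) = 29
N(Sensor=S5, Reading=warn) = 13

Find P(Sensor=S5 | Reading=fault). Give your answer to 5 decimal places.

0.39326

Total with Reading=fault: 7 + 30 + 8 + 9 + 35 = 89.
P(Sensor=S5 | Reading=fault) = 35/89 = 0.39326.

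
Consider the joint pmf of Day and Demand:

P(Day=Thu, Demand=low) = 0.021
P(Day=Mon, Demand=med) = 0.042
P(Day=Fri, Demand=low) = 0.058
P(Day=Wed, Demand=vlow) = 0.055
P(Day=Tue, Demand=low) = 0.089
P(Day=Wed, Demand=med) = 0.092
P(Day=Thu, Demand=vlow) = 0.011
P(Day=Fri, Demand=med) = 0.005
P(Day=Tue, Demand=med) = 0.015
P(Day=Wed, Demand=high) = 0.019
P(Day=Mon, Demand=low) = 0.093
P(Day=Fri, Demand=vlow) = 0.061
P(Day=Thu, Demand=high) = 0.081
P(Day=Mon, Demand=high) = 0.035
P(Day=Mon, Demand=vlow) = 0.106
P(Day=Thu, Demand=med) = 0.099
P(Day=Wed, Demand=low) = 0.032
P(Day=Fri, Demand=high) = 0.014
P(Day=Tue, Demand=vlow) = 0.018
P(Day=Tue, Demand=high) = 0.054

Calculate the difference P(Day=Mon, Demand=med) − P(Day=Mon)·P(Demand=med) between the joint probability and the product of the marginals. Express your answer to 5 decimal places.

-0.02783

P(Day=Mon) = 0.106 + 0.093 + 0.042 + 0.035 = 0.276.
P(Demand=med) = 0.042 + 0.015 + 0.092 + 0.099 + 0.005 = 0.253.
P(Day=Mon, Demand=med) − P(Day=Mon)P(Demand=med) = 0.042 − 0.276×0.253 = -0.02783.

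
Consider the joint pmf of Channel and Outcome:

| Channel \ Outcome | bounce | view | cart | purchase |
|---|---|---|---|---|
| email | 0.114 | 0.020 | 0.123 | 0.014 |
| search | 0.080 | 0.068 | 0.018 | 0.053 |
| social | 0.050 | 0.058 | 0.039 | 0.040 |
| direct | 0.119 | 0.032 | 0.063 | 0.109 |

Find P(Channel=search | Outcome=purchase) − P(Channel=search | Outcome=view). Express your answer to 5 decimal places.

-0.13665

P(Outcome=purchase) = 0.014 + 0.053 + 0.040 + 0.109 = 0.216; P(Channel=search | Outcome=purchase) = 0.053/0.216 = 0.245370.
P(Outcome=view) = 0.020 + 0.068 + 0.058 + 0.032 = 0.178; P(Channel=search | Outcome=view) = 0.068/0.178 = 0.382022.
Difference = -0.13665.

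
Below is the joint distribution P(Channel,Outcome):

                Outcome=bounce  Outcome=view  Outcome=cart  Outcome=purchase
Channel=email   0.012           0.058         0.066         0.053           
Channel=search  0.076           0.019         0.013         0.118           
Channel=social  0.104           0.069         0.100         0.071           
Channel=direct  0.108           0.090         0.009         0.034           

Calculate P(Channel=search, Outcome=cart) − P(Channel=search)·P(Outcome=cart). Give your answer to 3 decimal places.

P(Channel=search) = 0.076 + 0.019 + 0.013 + 0.118 = 0.226.
P(Outcome=cart) = 0.066 + 0.013 + 0.100 + 0.009 = 0.188.
P(Channel=search, Outcome=cart) − P(Channel=search)P(Outcome=cart) = 0.013 − 0.226×0.188 = -0.029.

-0.029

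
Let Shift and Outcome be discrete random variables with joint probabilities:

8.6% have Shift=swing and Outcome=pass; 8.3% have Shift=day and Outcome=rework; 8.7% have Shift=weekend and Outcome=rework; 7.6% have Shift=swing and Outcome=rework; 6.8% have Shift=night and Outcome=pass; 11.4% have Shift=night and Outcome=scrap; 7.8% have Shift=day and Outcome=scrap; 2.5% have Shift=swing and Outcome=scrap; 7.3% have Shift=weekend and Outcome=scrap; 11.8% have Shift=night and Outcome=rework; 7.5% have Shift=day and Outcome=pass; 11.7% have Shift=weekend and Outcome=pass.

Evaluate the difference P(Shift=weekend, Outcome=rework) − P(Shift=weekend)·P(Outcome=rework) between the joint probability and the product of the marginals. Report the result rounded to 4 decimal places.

P(Shift=weekend) = 0.117 + 0.087 + 0.073 = 0.277.
P(Outcome=rework) = 0.083 + 0.076 + 0.118 + 0.087 = 0.364.
P(Shift=weekend, Outcome=rework) − P(Shift=weekend)P(Outcome=rework) = 0.087 − 0.277×0.364 = -0.0138.

-0.0138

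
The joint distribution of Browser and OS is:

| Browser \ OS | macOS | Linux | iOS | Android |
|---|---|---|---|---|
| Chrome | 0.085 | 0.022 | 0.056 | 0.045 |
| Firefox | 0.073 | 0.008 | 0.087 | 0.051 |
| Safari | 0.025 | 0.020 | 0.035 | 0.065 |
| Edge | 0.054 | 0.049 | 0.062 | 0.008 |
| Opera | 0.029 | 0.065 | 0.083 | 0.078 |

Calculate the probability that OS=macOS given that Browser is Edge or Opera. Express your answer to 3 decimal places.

P(Browser=Edge) = 0.054 + 0.049 + 0.062 + 0.008 = 0.173.
P(Browser=Opera) = 0.029 + 0.065 + 0.083 + 0.078 = 0.255.
P(Browser ∈ {Edge, Opera}) = 0.173 + 0.255 = 0.428; P(OS=macOS, Browser ∈ {Edge, Opera}) = 0.054 + 0.029 = 0.083.
P(OS=macOS | Browser ∈ {Edge, Opera}) = 0.083/0.428 = 0.194.

0.194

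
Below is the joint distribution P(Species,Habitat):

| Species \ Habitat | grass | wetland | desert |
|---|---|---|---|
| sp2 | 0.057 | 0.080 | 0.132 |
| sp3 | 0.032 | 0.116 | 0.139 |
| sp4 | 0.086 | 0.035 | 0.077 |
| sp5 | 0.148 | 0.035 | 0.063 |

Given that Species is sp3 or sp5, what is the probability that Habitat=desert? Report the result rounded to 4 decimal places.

0.3790

P(Species=sp3) = 0.032 + 0.116 + 0.139 = 0.287.
P(Species=sp5) = 0.148 + 0.035 + 0.063 = 0.246.
P(Species ∈ {sp3, sp5}) = 0.287 + 0.246 = 0.533; P(Habitat=desert, Species ∈ {sp3, sp5}) = 0.139 + 0.063 = 0.202.
P(Habitat=desert | Species ∈ {sp3, sp5}) = 0.202/0.533 = 0.3790.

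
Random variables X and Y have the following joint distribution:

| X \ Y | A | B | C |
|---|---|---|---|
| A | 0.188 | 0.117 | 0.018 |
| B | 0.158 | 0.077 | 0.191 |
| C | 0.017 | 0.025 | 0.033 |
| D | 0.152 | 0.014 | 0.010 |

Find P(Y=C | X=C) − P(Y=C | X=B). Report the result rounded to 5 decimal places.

-0.00836

P(X=C) = 0.017 + 0.025 + 0.033 = 0.075; P(Y=C | X=C) = 0.033/0.075 = 0.440000.
P(X=B) = 0.158 + 0.077 + 0.191 = 0.426; P(Y=C | X=B) = 0.191/0.426 = 0.448357.
Difference = -0.00836.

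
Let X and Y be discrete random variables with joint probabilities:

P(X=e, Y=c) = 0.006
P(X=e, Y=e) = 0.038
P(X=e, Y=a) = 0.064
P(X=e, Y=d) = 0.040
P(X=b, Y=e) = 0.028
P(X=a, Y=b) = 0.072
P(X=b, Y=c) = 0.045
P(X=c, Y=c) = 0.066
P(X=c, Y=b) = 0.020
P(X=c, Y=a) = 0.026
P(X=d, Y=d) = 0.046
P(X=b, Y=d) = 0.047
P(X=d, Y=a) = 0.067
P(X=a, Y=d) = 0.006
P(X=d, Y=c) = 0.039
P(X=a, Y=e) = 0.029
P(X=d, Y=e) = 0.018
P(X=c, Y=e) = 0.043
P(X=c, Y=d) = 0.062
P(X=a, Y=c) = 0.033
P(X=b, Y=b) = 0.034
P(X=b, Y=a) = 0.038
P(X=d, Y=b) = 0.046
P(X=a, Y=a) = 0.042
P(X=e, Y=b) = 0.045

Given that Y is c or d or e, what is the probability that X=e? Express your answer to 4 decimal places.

P(Y=c) = 0.033 + 0.045 + 0.066 + 0.039 + 0.006 = 0.189.
P(Y=d) = 0.006 + 0.047 + 0.062 + 0.046 + 0.040 = 0.201.
P(Y=e) = 0.029 + 0.028 + 0.043 + 0.018 + 0.038 = 0.156.
P(Y ∈ {c, d, e}) = 0.189 + 0.201 + 0.156 = 0.546; P(X=e, Y ∈ {c, d, e}) = 0.006 + 0.040 + 0.038 = 0.084.
P(X=e | Y ∈ {c, d, e}) = 0.084/0.546 = 0.1538.

0.1538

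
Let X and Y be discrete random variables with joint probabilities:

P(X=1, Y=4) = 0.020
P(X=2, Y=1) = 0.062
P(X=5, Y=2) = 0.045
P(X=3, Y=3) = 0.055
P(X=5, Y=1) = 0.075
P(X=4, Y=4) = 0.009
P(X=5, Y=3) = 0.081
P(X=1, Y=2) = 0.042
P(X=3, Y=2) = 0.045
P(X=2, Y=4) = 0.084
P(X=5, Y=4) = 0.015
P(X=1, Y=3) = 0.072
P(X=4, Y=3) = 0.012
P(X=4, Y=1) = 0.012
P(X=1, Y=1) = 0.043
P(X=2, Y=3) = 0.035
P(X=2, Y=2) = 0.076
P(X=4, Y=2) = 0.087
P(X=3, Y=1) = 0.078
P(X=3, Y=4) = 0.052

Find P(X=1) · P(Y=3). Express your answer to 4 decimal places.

0.0451

P(X=1) = 0.043 + 0.042 + 0.072 + 0.020 = 0.177.
P(Y=3) = 0.072 + 0.035 + 0.055 + 0.012 + 0.081 = 0.255.
Product: 0.177 × 0.255 = 0.0451.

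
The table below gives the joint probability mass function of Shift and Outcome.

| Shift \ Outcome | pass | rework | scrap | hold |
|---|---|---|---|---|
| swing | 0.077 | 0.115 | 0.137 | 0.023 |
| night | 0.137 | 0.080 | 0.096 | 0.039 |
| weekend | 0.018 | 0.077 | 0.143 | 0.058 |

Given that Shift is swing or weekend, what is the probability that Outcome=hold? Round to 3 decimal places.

P(Shift=swing) = 0.077 + 0.115 + 0.137 + 0.023 = 0.352.
P(Shift=weekend) = 0.018 + 0.077 + 0.143 + 0.058 = 0.296.
P(Shift ∈ {swing, weekend}) = 0.352 + 0.296 = 0.648; P(Outcome=hold, Shift ∈ {swing, weekend}) = 0.023 + 0.058 = 0.081.
P(Outcome=hold | Shift ∈ {swing, weekend}) = 0.081/0.648 = 0.125.

0.125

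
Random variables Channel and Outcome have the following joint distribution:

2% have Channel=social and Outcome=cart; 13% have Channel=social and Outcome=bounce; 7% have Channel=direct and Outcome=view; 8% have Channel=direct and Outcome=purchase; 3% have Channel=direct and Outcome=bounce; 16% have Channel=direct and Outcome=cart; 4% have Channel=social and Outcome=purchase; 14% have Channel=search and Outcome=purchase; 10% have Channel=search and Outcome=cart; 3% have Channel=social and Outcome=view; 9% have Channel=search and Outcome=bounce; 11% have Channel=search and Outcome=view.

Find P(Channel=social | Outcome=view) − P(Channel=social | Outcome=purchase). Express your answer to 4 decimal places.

-0.0110

P(Outcome=view) = 0.11 + 0.03 + 0.07 = 0.21; P(Channel=social | Outcome=view) = 0.03/0.21 = 0.14286.
P(Outcome=purchase) = 0.14 + 0.04 + 0.08 = 0.26; P(Channel=social | Outcome=purchase) = 0.04/0.26 = 0.15385.
Difference = -0.0110.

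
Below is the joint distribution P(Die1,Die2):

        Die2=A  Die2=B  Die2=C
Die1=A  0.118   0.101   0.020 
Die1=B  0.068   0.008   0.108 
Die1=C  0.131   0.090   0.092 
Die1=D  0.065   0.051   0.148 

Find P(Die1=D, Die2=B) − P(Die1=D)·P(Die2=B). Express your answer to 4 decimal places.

P(Die1=D) = 0.065 + 0.051 + 0.148 = 0.264.
P(Die2=B) = 0.101 + 0.008 + 0.090 + 0.051 = 0.250.
P(Die1=D, Die2=B) − P(Die1=D)P(Die2=B) = 0.051 − 0.264×0.250 = -0.0150.

-0.0150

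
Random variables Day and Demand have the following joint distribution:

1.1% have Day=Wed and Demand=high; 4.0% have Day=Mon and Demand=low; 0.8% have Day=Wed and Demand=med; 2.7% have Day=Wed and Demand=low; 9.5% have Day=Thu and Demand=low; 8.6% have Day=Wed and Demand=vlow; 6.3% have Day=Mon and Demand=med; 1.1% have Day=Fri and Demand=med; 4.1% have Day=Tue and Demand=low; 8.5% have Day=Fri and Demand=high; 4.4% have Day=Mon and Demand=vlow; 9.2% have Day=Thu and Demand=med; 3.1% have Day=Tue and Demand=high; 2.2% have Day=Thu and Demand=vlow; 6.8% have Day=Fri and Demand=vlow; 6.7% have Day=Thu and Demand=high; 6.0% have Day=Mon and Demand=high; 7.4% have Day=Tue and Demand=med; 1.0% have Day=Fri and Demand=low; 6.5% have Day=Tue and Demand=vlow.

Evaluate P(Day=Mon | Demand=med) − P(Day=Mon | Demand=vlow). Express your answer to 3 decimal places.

P(Demand=med) = 0.063 + 0.074 + 0.008 + 0.092 + 0.011 = 0.248; P(Day=Mon | Demand=med) = 0.063/0.248 = 0.2540.
P(Demand=vlow) = 0.044 + 0.065 + 0.086 + 0.022 + 0.068 = 0.285; P(Day=Mon | Demand=vlow) = 0.044/0.285 = 0.1544.
Difference = 0.100.

0.100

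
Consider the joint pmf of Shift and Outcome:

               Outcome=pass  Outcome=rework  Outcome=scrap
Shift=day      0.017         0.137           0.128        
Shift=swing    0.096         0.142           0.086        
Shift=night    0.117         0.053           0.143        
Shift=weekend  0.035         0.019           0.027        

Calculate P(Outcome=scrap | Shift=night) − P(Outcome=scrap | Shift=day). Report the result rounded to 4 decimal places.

0.0030

P(Shift=night) = 0.117 + 0.053 + 0.143 = 0.313; P(Outcome=scrap | Shift=night) = 0.143/0.313 = 0.45687.
P(Shift=day) = 0.017 + 0.137 + 0.128 = 0.282; P(Outcome=scrap | Shift=day) = 0.128/0.282 = 0.45390.
Difference = 0.0030.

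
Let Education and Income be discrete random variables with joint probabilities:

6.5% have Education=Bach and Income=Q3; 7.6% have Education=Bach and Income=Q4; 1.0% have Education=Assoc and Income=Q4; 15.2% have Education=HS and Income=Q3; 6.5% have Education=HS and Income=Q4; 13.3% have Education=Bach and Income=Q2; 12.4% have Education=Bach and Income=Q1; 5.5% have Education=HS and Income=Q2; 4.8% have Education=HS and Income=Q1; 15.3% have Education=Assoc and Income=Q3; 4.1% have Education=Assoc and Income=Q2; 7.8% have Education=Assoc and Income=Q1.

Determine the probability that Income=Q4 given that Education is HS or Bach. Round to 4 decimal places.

P(Education=HS) = 0.048 + 0.055 + 0.152 + 0.065 = 0.320.
P(Education=Bach) = 0.124 + 0.133 + 0.065 + 0.076 = 0.398.
P(Education ∈ {HS, Bach}) = 0.320 + 0.398 = 0.718; P(Income=Q4, Education ∈ {HS, Bach}) = 0.065 + 0.076 = 0.141.
P(Income=Q4 | Education ∈ {HS, Bach}) = 0.141/0.718 = 0.1964.

0.1964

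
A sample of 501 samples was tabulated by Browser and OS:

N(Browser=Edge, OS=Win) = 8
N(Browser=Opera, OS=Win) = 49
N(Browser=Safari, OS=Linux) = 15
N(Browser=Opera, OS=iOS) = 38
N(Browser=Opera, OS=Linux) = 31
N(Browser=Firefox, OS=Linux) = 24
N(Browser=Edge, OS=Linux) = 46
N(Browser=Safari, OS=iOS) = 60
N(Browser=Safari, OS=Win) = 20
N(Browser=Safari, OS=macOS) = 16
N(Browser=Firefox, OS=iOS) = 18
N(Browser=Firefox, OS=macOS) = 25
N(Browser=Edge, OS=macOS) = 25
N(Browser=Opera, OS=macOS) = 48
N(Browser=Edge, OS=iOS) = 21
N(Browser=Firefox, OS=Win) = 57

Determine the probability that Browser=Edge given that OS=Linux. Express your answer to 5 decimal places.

Total with OS=Linux: 24 + 15 + 46 + 31 = 116.
P(Browser=Edge | OS=Linux) = 46/116 = 0.39655.

0.39655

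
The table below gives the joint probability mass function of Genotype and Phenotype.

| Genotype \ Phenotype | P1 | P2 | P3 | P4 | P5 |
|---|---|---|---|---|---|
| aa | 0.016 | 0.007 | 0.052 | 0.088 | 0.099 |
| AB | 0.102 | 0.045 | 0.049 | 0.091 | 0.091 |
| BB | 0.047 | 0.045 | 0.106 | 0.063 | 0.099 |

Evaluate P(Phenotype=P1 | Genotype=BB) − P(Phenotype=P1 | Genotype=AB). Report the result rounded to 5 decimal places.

-0.13929

P(Genotype=BB) = 0.047 + 0.045 + 0.106 + 0.063 + 0.099 = 0.360; P(Phenotype=P1 | Genotype=BB) = 0.047/0.360 = 0.130556.
P(Genotype=AB) = 0.102 + 0.045 + 0.049 + 0.091 + 0.091 = 0.378; P(Phenotype=P1 | Genotype=AB) = 0.102/0.378 = 0.269841.
Difference = -0.13929.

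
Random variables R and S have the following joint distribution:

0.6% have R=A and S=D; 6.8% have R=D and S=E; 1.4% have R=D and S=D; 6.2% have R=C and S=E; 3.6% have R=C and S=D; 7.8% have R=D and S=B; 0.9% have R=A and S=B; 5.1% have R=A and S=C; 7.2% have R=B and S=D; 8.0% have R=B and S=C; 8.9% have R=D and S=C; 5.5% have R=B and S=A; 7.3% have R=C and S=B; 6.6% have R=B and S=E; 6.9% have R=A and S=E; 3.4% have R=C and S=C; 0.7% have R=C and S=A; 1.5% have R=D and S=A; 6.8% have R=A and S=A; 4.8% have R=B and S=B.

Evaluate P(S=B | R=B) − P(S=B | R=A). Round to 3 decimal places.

P(R=B) = 0.055 + 0.048 + 0.080 + 0.072 + 0.066 = 0.321; P(S=B | R=B) = 0.048/0.321 = 0.1495.
P(R=A) = 0.068 + 0.009 + 0.051 + 0.006 + 0.069 = 0.203; P(S=B | R=A) = 0.009/0.203 = 0.0443.
Difference = 0.105.

0.105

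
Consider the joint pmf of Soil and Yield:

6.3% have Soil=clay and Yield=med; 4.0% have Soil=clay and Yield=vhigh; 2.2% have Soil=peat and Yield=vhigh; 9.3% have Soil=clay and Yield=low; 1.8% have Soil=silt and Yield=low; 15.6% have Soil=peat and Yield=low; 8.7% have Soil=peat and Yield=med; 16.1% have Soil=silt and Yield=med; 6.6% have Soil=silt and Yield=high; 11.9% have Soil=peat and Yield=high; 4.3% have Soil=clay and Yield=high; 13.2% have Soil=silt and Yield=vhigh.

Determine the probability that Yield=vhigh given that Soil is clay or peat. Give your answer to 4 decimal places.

P(Soil=clay) = 0.093 + 0.063 + 0.043 + 0.040 = 0.239.
P(Soil=peat) = 0.156 + 0.087 + 0.119 + 0.022 = 0.384.
P(Soil ∈ {clay, peat}) = 0.239 + 0.384 = 0.623; P(Yield=vhigh, Soil ∈ {clay, peat}) = 0.040 + 0.022 = 0.062.
P(Yield=vhigh | Soil ∈ {clay, peat}) = 0.062/0.623 = 0.0995.

0.0995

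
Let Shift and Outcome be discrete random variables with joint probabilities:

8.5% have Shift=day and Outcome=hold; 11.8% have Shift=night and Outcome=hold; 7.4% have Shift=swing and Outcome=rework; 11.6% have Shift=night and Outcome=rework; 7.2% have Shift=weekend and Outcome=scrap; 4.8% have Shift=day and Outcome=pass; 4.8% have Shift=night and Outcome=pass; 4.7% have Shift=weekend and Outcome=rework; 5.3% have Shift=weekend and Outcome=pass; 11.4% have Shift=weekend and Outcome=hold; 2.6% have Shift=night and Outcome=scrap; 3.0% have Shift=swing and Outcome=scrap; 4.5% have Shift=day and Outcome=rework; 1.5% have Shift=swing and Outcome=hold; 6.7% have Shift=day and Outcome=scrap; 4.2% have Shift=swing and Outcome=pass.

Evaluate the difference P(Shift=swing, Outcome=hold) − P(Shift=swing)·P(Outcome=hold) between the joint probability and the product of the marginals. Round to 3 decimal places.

P(Shift=swing) = 0.042 + 0.074 + 0.030 + 0.015 = 0.161.
P(Outcome=hold) = 0.085 + 0.015 + 0.118 + 0.114 = 0.332.
P(Shift=swing, Outcome=hold) − P(Shift=swing)P(Outcome=hold) = 0.015 − 0.161×0.332 = -0.038.

-0.038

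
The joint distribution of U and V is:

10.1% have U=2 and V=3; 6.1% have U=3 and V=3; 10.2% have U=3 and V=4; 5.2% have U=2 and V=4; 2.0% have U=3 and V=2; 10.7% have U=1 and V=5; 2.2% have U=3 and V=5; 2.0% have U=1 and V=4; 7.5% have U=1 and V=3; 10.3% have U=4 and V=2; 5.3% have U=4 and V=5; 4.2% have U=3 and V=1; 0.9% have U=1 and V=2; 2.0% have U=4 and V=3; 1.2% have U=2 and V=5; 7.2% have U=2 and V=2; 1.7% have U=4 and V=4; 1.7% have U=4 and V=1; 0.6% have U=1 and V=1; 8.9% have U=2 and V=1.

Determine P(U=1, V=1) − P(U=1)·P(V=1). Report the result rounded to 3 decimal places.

-0.027

P(U=1) = 0.006 + 0.009 + 0.075 + 0.020 + 0.107 = 0.217.
P(V=1) = 0.006 + 0.089 + 0.042 + 0.017 = 0.154.
P(U=1, V=1) − P(U=1)P(V=1) = 0.006 − 0.217×0.154 = -0.027.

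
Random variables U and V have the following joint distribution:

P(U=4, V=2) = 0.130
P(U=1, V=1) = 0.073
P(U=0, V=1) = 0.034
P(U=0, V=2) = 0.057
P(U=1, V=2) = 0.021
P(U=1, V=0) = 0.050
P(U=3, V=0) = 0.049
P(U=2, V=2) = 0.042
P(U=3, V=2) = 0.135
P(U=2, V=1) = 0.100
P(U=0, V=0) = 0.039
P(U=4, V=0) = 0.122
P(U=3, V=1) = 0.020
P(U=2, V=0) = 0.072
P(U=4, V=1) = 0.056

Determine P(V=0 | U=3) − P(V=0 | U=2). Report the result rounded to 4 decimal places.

P(U=3) = 0.049 + 0.020 + 0.135 = 0.204; P(V=0 | U=3) = 0.049/0.204 = 0.24020.
P(U=2) = 0.072 + 0.100 + 0.042 = 0.214; P(V=0 | U=2) = 0.072/0.214 = 0.33645.
Difference = -0.0963.

-0.0963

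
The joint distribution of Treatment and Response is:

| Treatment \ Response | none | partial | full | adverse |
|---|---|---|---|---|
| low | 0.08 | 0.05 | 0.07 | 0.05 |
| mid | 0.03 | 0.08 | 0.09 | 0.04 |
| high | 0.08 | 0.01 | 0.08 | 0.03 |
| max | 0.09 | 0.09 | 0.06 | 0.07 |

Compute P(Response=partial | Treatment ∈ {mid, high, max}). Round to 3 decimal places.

P(Treatment=mid) = 0.03 + 0.08 + 0.09 + 0.04 = 0.24.
P(Treatment=high) = 0.08 + 0.01 + 0.08 + 0.03 = 0.20.
P(Treatment=max) = 0.09 + 0.09 + 0.06 + 0.07 = 0.31.
P(Treatment ∈ {mid, high, max}) = 0.24 + 0.20 + 0.31 = 0.75; P(Response=partial, Treatment ∈ {mid, high, max}) = 0.08 + 0.01 + 0.09 = 0.18.
P(Response=partial | Treatment ∈ {mid, high, max}) = 0.18/0.75 = 0.240.

0.240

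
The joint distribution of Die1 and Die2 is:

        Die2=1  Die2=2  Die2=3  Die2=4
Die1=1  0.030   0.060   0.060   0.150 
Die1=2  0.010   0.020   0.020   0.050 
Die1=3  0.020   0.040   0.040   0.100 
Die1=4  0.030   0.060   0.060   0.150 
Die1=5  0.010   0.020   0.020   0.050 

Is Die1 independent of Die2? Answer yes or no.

Every cell satisfies P(Die1,Die2) = P(Die1)·P(Die2). For instance P(Die1=5) = 0.100, P(Die2=3) = 0.200, and 0.100×0.200 = 0.020 matches the joint entry. So Die1 and Die2 are independent.

yes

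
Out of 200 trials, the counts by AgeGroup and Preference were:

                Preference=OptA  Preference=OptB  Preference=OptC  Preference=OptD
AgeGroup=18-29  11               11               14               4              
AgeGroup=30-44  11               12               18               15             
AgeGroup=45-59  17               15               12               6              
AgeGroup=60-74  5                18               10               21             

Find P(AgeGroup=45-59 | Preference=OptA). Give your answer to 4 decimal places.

0.3864

Total with Preference=OptA: 11 + 11 + 17 + 5 = 44.
P(AgeGroup=45-59 | Preference=OptA) = 17/44 = 0.3864.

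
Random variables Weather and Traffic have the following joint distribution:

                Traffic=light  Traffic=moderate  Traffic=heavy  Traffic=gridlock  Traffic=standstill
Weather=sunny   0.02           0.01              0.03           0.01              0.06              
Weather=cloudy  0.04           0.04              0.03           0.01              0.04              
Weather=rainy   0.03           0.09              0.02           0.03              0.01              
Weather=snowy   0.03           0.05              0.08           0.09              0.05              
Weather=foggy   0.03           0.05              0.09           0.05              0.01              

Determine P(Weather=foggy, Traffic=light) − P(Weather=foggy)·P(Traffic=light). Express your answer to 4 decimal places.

P(Weather=foggy) = 0.03 + 0.05 + 0.09 + 0.05 + 0.01 = 0.23.
P(Traffic=light) = 0.02 + 0.04 + 0.03 + 0.03 + 0.03 = 0.15.
P(Weather=foggy, Traffic=light) − P(Weather=foggy)P(Traffic=light) = 0.03 − 0.23×0.15 = -0.0045.

-0.0045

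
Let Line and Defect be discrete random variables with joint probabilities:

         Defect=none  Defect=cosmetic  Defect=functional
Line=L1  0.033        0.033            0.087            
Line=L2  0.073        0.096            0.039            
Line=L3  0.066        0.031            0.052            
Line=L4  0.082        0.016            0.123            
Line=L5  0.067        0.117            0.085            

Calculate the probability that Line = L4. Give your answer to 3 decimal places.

0.221

P(Line=L4) = 0.082 + 0.016 + 0.123 = 0.221.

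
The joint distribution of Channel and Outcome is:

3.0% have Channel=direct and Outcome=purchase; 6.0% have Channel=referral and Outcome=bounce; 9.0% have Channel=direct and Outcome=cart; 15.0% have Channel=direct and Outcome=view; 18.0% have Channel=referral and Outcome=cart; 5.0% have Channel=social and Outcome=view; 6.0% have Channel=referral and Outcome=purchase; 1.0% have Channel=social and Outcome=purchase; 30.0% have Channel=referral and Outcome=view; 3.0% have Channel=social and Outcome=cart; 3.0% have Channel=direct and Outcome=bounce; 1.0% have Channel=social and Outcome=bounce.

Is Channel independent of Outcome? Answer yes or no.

yes

Every cell satisfies P(Channel,Outcome) = P(Channel)·P(Outcome). For instance P(Channel=direct) = 0.300, P(Outcome=purchase) = 0.100, and 0.300×0.100 = 0.030 matches the joint entry. So Channel and Outcome are independent.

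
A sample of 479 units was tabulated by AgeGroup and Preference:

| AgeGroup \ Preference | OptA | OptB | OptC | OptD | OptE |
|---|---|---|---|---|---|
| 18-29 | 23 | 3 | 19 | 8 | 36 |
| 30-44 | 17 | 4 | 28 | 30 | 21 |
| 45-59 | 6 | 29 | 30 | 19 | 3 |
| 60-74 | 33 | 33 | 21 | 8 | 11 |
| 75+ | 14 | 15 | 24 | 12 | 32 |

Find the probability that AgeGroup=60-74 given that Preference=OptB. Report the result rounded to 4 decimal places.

Total with Preference=OptB: 3 + 4 + 29 + 33 + 15 = 84.
P(AgeGroup=60-74 | Preference=OptB) = 33/84 = 0.3929.

0.3929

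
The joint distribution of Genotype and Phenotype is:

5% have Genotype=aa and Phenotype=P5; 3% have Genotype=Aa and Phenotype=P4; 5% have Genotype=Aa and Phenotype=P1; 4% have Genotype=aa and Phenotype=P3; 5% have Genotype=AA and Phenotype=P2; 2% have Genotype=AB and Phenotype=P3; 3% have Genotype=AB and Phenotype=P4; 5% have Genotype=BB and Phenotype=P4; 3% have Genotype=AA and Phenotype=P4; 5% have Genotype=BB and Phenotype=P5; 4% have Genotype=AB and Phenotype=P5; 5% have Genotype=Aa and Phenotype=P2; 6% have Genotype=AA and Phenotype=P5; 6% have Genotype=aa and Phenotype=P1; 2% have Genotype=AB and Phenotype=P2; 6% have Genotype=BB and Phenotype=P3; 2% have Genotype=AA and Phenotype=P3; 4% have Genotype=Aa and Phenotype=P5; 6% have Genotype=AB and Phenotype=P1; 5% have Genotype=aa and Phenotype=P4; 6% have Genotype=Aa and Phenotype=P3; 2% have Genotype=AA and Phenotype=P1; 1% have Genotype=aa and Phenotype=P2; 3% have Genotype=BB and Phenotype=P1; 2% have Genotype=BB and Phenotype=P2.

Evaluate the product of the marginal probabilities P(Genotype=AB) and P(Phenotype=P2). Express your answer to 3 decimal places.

P(Genotype=AB) = 0.06 + 0.02 + 0.02 + 0.03 + 0.04 = 0.17.
P(Phenotype=P2) = 0.05 + 0.05 + 0.01 + 0.02 + 0.02 = 0.15.
Product: 0.17 × 0.15 = 0.026.

0.026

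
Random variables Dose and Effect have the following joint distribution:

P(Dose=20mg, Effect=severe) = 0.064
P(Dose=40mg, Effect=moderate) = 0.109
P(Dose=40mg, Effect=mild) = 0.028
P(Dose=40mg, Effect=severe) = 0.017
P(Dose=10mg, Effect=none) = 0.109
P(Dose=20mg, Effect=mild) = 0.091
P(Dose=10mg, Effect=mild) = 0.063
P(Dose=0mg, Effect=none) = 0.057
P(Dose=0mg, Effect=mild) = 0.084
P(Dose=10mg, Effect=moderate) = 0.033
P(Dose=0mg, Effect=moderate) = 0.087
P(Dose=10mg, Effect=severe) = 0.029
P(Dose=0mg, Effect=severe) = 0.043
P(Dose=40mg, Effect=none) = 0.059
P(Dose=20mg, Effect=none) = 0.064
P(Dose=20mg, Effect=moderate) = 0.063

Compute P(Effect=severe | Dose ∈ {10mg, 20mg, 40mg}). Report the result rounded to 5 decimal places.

0.15089

P(Dose=10mg) = 0.109 + 0.063 + 0.033 + 0.029 = 0.234.
P(Dose=20mg) = 0.064 + 0.091 + 0.063 + 0.064 = 0.282.
P(Dose=40mg) = 0.059 + 0.028 + 0.109 + 0.017 = 0.213.
P(Dose ∈ {10mg, 20mg, 40mg}) = 0.234 + 0.282 + 0.213 = 0.729; P(Effect=severe, Dose ∈ {10mg, 20mg, 40mg}) = 0.029 + 0.064 + 0.017 = 0.110.
P(Effect=severe | Dose ∈ {10mg, 20mg, 40mg}) = 0.110/0.729 = 0.15089.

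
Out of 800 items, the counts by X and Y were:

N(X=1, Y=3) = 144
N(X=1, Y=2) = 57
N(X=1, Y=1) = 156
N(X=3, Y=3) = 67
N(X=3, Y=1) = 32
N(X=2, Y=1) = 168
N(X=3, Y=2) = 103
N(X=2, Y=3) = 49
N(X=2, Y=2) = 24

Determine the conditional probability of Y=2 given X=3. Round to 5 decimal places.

Total with X=3: 32 + 103 + 67 = 202.
P(Y=2 | X=3) = 103/202 = 0.50990.

0.50990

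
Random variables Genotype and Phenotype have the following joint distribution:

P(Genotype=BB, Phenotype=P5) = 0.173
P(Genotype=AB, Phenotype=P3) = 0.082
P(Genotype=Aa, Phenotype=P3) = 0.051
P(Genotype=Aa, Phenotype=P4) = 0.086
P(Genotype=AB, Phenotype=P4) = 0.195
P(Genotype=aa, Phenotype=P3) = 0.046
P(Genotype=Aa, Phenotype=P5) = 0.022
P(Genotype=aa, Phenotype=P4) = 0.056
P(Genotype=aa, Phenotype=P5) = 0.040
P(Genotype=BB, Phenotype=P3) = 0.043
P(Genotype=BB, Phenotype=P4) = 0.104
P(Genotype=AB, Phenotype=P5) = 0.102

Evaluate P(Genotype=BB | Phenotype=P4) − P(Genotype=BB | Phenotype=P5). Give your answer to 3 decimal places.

-0.278

P(Phenotype=P4) = 0.086 + 0.056 + 0.195 + 0.104 = 0.441; P(Genotype=BB | Phenotype=P4) = 0.104/0.441 = 0.2358.
P(Phenotype=P5) = 0.022 + 0.040 + 0.102 + 0.173 = 0.337; P(Genotype=BB | Phenotype=P5) = 0.173/0.337 = 0.5134.
Difference = -0.278.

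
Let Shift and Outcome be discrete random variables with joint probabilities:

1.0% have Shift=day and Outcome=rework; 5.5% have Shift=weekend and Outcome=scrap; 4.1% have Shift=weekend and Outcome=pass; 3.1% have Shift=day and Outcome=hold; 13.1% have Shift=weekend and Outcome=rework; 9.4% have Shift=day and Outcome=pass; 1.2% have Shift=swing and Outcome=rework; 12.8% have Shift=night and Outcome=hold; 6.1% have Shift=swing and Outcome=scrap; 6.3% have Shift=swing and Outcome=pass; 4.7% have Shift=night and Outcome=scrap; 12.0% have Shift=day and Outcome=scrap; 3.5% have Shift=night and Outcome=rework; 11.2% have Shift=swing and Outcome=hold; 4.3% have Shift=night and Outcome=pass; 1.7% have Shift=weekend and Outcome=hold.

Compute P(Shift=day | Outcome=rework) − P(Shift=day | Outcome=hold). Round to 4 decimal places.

P(Outcome=rework) = 0.010 + 0.012 + 0.035 + 0.131 = 0.188; P(Shift=day | Outcome=rework) = 0.010/0.188 = 0.05319.
P(Outcome=hold) = 0.031 + 0.112 + 0.128 + 0.017 = 0.288; P(Shift=day | Outcome=hold) = 0.031/0.288 = 0.10764.
Difference = -0.0544.

-0.0544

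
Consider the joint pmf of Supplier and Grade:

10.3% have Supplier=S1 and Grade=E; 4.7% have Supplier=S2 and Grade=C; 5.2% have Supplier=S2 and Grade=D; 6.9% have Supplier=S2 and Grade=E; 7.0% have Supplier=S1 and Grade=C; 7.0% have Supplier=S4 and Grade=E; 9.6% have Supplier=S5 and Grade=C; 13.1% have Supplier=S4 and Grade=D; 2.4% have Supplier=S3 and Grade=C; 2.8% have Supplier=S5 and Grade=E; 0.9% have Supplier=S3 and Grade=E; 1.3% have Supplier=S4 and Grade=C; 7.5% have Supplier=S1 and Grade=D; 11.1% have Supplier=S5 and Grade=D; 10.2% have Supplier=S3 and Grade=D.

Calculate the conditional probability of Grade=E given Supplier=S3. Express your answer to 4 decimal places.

P(Supplier=S3) = 0.024 + 0.102 + 0.009 = 0.135.
P(Grade=E | Supplier=S3) = 0.009/0.135 = 0.0667.

0.0667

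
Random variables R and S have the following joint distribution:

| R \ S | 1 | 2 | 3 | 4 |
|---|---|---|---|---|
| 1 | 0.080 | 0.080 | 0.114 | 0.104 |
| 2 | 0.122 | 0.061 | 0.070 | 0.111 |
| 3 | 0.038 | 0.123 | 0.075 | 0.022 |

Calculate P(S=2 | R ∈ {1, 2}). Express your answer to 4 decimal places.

0.1900

P(R=1) = 0.080 + 0.080 + 0.114 + 0.104 = 0.378.
P(R=2) = 0.122 + 0.061 + 0.070 + 0.111 = 0.364.
P(R ∈ {1, 2}) = 0.378 + 0.364 = 0.742; P(S=2, R ∈ {1, 2}) = 0.080 + 0.061 = 0.141.
P(S=2 | R ∈ {1, 2}) = 0.141/0.742 = 0.1900.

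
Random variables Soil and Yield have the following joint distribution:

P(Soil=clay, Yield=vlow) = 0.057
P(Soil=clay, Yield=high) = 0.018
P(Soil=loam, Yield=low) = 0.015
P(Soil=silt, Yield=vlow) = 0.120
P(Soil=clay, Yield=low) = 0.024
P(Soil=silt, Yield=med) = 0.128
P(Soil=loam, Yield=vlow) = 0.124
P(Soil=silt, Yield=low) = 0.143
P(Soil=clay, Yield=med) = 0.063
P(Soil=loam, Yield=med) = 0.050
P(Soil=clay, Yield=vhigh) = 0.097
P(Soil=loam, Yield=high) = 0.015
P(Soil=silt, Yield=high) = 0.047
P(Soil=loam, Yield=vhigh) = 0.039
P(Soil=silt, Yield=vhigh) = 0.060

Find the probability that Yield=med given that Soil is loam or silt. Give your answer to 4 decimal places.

P(Soil=loam) = 0.124 + 0.015 + 0.050 + 0.015 + 0.039 = 0.243.
P(Soil=silt) = 0.120 + 0.143 + 0.128 + 0.047 + 0.060 = 0.498.
P(Soil ∈ {loam, silt}) = 0.243 + 0.498 = 0.741; P(Yield=med, Soil ∈ {loam, silt}) = 0.050 + 0.128 = 0.178.
P(Yield=med | Soil ∈ {loam, silt}) = 0.178/0.741 = 0.2402.

0.2402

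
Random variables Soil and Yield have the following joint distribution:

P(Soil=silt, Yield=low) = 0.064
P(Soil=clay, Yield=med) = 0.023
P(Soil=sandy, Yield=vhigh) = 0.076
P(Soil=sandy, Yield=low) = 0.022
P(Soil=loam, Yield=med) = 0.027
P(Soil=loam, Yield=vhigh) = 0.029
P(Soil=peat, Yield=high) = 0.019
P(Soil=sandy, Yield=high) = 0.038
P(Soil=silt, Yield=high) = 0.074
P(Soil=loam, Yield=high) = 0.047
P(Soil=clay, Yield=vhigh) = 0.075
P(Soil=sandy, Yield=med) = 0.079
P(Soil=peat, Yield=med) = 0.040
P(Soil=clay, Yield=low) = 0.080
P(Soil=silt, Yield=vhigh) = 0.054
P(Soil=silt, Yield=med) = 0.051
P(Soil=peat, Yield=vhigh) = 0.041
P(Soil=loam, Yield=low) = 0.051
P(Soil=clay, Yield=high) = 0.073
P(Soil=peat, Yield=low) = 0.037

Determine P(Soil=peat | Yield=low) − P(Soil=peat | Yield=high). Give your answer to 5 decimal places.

P(Yield=low) = 0.022 + 0.051 + 0.080 + 0.064 + 0.037 = 0.254; P(Soil=peat | Yield=low) = 0.037/0.254 = 0.145669.
P(Yield=high) = 0.038 + 0.047 + 0.073 + 0.074 + 0.019 = 0.251; P(Soil=peat | Yield=high) = 0.019/0.251 = 0.075697.
Difference = 0.06997.

0.06997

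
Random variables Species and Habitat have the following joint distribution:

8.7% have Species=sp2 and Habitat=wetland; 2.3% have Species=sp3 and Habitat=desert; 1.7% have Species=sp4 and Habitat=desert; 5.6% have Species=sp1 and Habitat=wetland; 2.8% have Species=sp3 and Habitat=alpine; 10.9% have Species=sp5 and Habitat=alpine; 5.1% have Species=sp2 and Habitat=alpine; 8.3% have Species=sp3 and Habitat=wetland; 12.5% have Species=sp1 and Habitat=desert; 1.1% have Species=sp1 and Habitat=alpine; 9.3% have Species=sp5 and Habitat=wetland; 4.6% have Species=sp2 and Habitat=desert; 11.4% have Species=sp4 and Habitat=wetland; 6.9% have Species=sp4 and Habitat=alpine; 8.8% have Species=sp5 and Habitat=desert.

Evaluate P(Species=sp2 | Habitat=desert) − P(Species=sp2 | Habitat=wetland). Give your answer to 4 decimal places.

P(Habitat=desert) = 0.125 + 0.046 + 0.023 + 0.017 + 0.088 = 0.299; P(Species=sp2 | Habitat=desert) = 0.046/0.299 = 0.15385.
P(Habitat=wetland) = 0.056 + 0.087 + 0.083 + 0.114 + 0.093 = 0.433; P(Species=sp2 | Habitat=wetland) = 0.087/0.433 = 0.20092.
Difference = -0.0471.

-0.0471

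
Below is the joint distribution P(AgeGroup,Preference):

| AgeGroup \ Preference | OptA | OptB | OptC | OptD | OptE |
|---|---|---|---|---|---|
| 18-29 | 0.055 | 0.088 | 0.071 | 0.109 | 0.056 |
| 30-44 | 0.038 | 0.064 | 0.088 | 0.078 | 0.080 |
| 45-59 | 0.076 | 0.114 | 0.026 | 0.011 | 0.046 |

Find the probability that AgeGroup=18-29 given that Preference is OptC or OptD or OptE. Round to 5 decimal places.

P(Preference=OptC) = 0.071 + 0.088 + 0.026 = 0.185.
P(Preference=OptD) = 0.109 + 0.078 + 0.011 = 0.198.
P(Preference=OptE) = 0.056 + 0.080 + 0.046 = 0.182.
P(Preference ∈ {OptC, OptD, OptE}) = 0.185 + 0.198 + 0.182 = 0.565; P(AgeGroup=18-29, Preference ∈ {OptC, OptD, OptE}) = 0.071 + 0.109 + 0.056 = 0.236.
P(AgeGroup=18-29 | Preference ∈ {OptC, OptD, OptE}) = 0.236/0.565 = 0.41770.

0.41770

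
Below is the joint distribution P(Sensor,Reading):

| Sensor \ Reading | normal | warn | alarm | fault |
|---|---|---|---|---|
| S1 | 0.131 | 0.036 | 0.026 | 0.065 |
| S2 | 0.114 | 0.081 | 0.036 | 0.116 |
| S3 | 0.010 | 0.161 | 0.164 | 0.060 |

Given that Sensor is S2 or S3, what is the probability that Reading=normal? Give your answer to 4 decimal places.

P(Sensor=S2) = 0.114 + 0.081 + 0.036 + 0.116 = 0.347.
P(Sensor=S3) = 0.010 + 0.161 + 0.164 + 0.060 = 0.395.
P(Sensor ∈ {S2, S3}) = 0.347 + 0.395 = 0.742; P(Reading=normal, Sensor ∈ {S2, S3}) = 0.114 + 0.010 = 0.124.
P(Reading=normal | Sensor ∈ {S2, S3}) = 0.124/0.742 = 0.1671.

0.1671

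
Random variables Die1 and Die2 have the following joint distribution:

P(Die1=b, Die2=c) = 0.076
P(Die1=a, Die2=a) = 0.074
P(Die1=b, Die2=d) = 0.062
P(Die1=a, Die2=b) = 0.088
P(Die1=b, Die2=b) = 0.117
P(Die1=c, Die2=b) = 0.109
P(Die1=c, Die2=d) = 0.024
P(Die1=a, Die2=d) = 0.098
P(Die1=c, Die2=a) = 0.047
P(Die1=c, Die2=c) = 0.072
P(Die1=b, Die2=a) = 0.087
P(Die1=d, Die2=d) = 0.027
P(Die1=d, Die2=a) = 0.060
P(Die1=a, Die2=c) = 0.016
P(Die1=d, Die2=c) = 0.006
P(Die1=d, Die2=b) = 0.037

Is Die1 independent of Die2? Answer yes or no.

no

P(Die1=a) = 0.276 and P(Die2=d) = 0.211, so their product is 0.05824, but P(Die1=a, Die2=d) = 0.098. Since these differ, Die1 and Die2 are not independent.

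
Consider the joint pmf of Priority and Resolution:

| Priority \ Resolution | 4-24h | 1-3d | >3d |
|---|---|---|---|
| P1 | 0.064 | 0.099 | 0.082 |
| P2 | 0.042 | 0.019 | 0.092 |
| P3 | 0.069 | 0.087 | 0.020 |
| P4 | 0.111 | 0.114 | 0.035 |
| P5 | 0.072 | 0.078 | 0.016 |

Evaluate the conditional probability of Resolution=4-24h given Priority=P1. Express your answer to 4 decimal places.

0.2612

P(Priority=P1) = 0.064 + 0.099 + 0.082 = 0.245.
P(Resolution=4-24h | Priority=P1) = 0.064/0.245 = 0.2612.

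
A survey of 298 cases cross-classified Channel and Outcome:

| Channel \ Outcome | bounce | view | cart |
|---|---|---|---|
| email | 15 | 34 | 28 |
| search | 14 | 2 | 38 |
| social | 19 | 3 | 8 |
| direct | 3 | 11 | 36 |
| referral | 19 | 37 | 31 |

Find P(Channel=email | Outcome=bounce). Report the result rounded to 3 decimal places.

Total with Outcome=bounce: 15 + 14 + 19 + 3 + 19 = 70.
P(Channel=email | Outcome=bounce) = 15/70 = 0.214.

0.214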